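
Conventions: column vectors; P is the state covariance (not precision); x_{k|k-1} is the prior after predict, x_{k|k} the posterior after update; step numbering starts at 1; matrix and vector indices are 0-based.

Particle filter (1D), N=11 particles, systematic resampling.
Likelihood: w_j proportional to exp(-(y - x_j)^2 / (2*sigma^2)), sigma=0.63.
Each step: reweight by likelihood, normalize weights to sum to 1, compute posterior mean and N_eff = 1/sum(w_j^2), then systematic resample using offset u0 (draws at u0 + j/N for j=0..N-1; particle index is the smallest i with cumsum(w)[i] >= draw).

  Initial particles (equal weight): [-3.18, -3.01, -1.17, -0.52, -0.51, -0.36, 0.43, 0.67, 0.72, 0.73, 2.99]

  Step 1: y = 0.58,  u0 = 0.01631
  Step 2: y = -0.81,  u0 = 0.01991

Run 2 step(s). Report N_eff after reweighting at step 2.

step 1: w=[0.0000, 0.0000, 0.0045, 0.0463, 0.0476, 0.0699, 0.2068, 0.2105, 0.2075, 0.2068, 0.0001]  mean=0.4519  Neff=5.4886  idx=[3, 5, 6, 6, 7, 7, 7, 8, 8, 9, 9]
step 2: w=[0.3814, 0.3286, 0.0611, 0.0611, 0.0269, 0.0269, 0.0269, 0.0222, 0.0222, 0.0214, 0.0214]  mean=-0.1469  Neff=3.7738  idx=[0, 0, 0, 0, 1, 1, 1, 1, 2, 4, 7]

N_eff = 3.7738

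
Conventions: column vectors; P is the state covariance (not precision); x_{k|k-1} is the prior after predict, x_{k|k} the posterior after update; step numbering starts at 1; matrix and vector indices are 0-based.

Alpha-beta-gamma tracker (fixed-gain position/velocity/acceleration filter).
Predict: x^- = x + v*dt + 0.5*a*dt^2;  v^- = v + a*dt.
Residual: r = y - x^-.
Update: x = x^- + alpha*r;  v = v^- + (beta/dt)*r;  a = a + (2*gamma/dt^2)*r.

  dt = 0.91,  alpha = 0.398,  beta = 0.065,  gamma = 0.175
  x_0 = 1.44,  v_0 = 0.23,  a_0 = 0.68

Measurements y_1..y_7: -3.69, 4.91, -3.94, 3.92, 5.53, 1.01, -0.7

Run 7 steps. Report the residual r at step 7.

step 1: x_pred=1.9309  r=-5.6209  x^+=-0.3062  v^+=0.4473  a^+=-1.6957
step 2: x_pred=-0.6013  r=5.5113  x^+=1.5922  v^+=-0.7021  a^+=0.6337
step 3: x_pred=1.2157  r=-5.1557  x^+=-0.8363  v^+=-0.4937  a^+=-1.5454
step 4: x_pred=-1.9254  r=5.8454  x^+=0.4011  v^+=-1.4825  a^+=0.9252
step 5: x_pred=-0.5649  r=6.0949  x^+=1.8609  v^+=-0.2052  a^+=3.5012
step 6: x_pred=3.1239  r=-2.1139  x^+=2.2825  v^+=2.8300  a^+=2.6078
step 7: x_pred=5.9376  r=-6.6376  x^+=3.2958  v^+=4.7290  a^+=-0.1976

resid = -6.6376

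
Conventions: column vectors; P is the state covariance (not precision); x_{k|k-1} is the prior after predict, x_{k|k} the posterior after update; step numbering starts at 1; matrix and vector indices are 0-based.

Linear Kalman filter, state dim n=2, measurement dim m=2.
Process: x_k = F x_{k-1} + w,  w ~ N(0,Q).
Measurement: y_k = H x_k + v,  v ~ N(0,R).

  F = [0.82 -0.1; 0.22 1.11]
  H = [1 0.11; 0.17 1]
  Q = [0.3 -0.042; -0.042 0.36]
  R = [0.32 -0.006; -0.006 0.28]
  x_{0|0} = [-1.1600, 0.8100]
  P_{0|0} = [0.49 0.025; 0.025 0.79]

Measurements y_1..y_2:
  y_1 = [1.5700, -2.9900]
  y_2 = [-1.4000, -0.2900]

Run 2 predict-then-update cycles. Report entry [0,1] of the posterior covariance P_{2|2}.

step 1: x^-=[-1.0322, 0.6439]  P^-=[0.6333 -0.0191; -0.0191 1.3693]  S=[0.9656 0.2328; 0.2328 1.6611]  K=[0.6632 -0.0396; -0.0642 0.8314]  nu=[2.5314, -3.4584]  x^+=[0.7837, -2.3940]  P^+=[0.2182 -0.0522; -0.0522 0.2420]
step 2: x^-=[0.8820, -2.4849]  P^-=[0.4577 -0.0758; -0.0758 0.6433]  S=[0.7688 0.0653; 0.0653 0.9107]  K=[0.5879 -0.0400; -0.0658 0.6969]  nu=[-2.0087, 2.0450]  x^+=[-0.3807, -0.9276]  P^+=[0.1936 -0.0476; -0.0476 0.2036]

P_post[0,1] = -0.0476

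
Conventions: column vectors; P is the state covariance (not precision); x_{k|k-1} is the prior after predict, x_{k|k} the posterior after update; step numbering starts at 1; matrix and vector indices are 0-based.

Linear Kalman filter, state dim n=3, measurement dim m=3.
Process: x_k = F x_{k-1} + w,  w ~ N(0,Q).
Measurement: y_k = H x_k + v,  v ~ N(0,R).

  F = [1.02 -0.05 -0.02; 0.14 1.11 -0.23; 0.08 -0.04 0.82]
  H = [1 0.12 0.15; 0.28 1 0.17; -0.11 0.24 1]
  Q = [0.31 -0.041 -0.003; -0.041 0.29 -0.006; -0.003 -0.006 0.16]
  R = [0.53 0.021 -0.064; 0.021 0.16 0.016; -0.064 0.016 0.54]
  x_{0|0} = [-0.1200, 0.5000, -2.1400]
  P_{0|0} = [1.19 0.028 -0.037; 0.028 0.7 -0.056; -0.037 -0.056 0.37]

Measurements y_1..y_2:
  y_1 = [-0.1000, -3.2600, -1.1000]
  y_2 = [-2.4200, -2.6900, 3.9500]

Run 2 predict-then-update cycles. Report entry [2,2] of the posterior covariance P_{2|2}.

P_post[2,2] = 0.2029

step 1: x^-=[-0.1046, 1.0304, -1.7844]  P^-=[1.5485 0.1327 0.0595; 0.1327 1.2350 -0.1463; 0.0595 -0.1463 0.4162]  S=[2.1501 0.7382 -0.0705; 0.7382 1.5587 0.1931; -0.0705 0.1931 0.9557]  K=[0.7190 0.0338 -0.0364; -0.1891 0.8964 -0.0532; 0.1121 -0.1440 0.4292]  nu=[0.1486, -3.9578, 0.4256]  x^+=[-0.1469, -2.5680, -1.0151]  P^+=[0.3950 -0.0907 0.0001; -0.0907 0.1731 -0.0538; 0.0001 -0.0538 0.2352]
step 2: x^-=[-0.0011, -2.6376, -0.7414]  P^-=[0.7306 -0.0946 0.0320; -0.0946 0.5228 -0.1107; 0.0320 -0.1107 0.3251]  S=[1.2583 0.1867 -0.0878; 0.1867 0.6619 0.0715; -0.0878 0.0715 0.8489]  K=[0.5712 0.0160 -0.0260; -0.1565 0.7711 -0.0514; 0.0999 -0.1382 0.3695]  nu=[-1.9912, 0.0739, 5.3243]  x^+=[-1.2757, -2.5426, 1.0168]  P^+=[0.3133 -0.0739 0.0019; -0.0739 0.1483 -0.0491; 0.0019 -0.0491 0.2029]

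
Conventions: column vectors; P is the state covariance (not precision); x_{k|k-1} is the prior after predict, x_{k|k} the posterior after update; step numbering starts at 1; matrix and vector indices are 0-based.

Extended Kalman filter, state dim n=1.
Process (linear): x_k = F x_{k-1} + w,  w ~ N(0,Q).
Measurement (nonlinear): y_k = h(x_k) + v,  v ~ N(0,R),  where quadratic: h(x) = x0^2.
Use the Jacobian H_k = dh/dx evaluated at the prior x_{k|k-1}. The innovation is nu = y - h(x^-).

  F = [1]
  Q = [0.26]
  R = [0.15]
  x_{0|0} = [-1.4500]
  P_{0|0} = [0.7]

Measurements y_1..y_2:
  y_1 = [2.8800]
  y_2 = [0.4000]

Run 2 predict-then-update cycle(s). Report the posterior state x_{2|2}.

step 1: x^-=[-1.4500]  P^-=[0.9600]  H_jac=[-2.9000]  S=[8.2236]  K=[-0.3385]  nu=[0.7775]  x^+=[-1.7132]  P^+=[0.0175]
step 2: x^-=[-1.7132]  P^-=[0.2775]  H_jac=[-3.4264]  S=[3.4081]  K=[-0.2790]  nu=[-2.5351]  x^+=[-1.0059]  P^+=[0.0122]

x_post = [-1.0059]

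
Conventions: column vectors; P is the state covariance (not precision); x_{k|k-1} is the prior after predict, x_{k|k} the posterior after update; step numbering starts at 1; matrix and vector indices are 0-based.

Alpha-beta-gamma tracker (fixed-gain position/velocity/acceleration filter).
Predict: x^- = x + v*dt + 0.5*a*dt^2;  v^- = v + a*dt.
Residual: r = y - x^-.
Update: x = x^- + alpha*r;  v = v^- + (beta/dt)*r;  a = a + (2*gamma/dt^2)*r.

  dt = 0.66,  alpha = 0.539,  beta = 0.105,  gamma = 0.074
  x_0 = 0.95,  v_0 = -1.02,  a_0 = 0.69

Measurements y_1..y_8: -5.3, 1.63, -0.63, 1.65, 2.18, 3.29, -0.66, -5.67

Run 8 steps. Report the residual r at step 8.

resid = -10.8873

step 1: x_pred=0.4271  r=-5.7271  x^+=-2.6598  v^+=-1.4757  a^+=-1.2558
step 2: x_pred=-3.9073  r=5.5373  x^+=-0.9227  v^+=-1.4236  a^+=0.6255
step 3: x_pred=-1.7261  r=1.0961  x^+=-1.1353  v^+=-0.8364  a^+=0.9979
step 4: x_pred=-1.4700  r=3.1200  x^+=0.2117  v^+=0.3186  a^+=2.0580
step 5: x_pred=0.8702  r=1.3098  x^+=1.5762  v^+=1.8852  a^+=2.5030
step 6: x_pred=3.3656  r=-0.0756  x^+=3.3248  v^+=3.5252  a^+=2.4773
step 7: x_pred=6.1910  r=-6.8510  x^+=2.4983  v^+=4.0703  a^+=0.1496
step 8: x_pred=5.2173  r=-10.8873  x^+=-0.6510  v^+=2.4370  a^+=-3.5495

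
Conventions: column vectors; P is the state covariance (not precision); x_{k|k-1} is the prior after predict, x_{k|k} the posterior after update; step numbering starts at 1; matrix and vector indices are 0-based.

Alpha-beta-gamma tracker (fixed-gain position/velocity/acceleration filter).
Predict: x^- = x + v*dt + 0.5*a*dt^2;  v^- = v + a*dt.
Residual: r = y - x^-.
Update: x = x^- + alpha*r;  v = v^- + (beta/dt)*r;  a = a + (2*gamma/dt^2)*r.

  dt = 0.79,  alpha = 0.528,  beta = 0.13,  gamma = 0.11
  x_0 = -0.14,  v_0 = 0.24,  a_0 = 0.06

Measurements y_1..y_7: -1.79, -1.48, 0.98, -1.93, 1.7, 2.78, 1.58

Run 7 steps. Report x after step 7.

x_post = 2.3859

step 1: x_pred=0.0683  r=-1.8583  x^+=-0.9129  v^+=-0.0184  a^+=-0.5951
step 2: x_pred=-1.1131  r=-0.3669  x^+=-1.3068  v^+=-0.5489  a^+=-0.7244
step 3: x_pred=-1.9665  r=2.9465  x^+=-0.4107  v^+=-0.6363  a^+=0.3143
step 4: x_pred=-0.8154  r=-1.1146  x^+=-1.4039  v^+=-0.5715  a^+=-0.0787
step 5: x_pred=-1.8799  r=3.5799  x^+=0.0103  v^+=-0.0445  a^+=1.1833
step 6: x_pred=0.3444  r=2.4356  x^+=1.6304  v^+=1.2911  a^+=2.0419
step 7: x_pred=3.2875  r=-1.7075  x^+=2.3859  v^+=2.6232  a^+=1.4399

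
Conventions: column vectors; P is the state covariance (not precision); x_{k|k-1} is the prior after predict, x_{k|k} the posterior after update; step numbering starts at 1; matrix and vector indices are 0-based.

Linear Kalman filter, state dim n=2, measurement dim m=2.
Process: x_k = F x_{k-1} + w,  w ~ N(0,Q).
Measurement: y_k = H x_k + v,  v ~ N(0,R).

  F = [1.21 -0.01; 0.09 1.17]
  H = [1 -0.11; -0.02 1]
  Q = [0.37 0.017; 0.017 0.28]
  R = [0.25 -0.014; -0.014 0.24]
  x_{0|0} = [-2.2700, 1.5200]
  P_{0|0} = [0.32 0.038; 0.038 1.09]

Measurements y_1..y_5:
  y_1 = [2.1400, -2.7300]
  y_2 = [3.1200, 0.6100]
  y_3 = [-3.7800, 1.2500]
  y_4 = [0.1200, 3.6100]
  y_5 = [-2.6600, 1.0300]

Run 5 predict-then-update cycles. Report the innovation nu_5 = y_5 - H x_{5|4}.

innov = [-2.0290, -2.1164]

step 1: x^-=[-2.7619, 1.5741]  P^-=[0.8377 0.0929; 0.0929 1.7827]  S=[1.0888 -0.1338; -0.1338 2.0193]  K=[0.7709 0.0888; 0.0137 0.8828]  nu=[5.0751, -4.3593]  x^+=[0.7634, -2.2050]  P^+=[0.1931 0.0144; 0.0144 0.2120]
step 2: x^-=[0.9458, -2.5112]  P^-=[0.6523 0.0559; 0.0559 0.5748]  S=[0.8970 -0.0343; -0.0343 0.8128]  K=[0.7236 0.0832; 0.0188 0.7066]  nu=[1.8980, 3.1401]  x^+=[2.5804, -0.2568]  P^+=[0.1812 0.0135; 0.0135 0.1696]
step 3: x^-=[3.1248, -0.0682]  P^-=[0.6350 0.0538; 0.0538 0.5164]  S=[0.8794 -0.0296; -0.0296 0.7545]  K=[0.7181 0.0826; 0.0196 0.6838]  nu=[-6.9123, 1.3807]  x^+=[-1.7250, 0.7405]  P^+=[0.1798 0.0134; 0.0134 0.1641]
step 4: x^-=[-2.0946, 0.7111]  P^-=[0.6330 0.0536; 0.0536 0.5089]  S=[0.8774 -0.0289; -0.0289 0.7470]  K=[0.7175 0.0826; 0.0197 0.6806]  nu=[2.2929, 2.8570]  x^+=[-0.2136, 2.7008]  P^+=[0.1797 0.0134; 0.0134 0.1633]
step 5: x^-=[-0.2855, 3.1407]  P^-=[0.6328 0.0536; 0.0536 0.5079]  S=[0.8771 -0.0288; -0.0288 0.7460]  K=[0.7174 0.0826; 0.0197 0.6801]  nu=[-2.0290, -2.1164]  x^+=[-1.9159, 1.6612]  P^+=[0.1797 0.0134; 0.0134 0.1632]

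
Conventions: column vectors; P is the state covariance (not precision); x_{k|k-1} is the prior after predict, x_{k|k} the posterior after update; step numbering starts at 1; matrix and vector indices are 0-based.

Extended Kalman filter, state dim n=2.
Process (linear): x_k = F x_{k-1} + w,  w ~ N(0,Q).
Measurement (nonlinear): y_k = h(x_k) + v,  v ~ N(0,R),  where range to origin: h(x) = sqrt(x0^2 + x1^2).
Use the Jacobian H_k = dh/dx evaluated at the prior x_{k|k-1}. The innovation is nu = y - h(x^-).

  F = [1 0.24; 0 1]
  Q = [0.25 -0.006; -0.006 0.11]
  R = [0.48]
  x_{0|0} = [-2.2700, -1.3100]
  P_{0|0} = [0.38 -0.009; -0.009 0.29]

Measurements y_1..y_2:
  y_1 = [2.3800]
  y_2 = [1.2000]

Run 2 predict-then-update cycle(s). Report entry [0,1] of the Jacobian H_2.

H_jac[0,1] = -0.4206

step 1: x^-=[-2.5844, -1.3100]  P^-=[0.6424 0.0546; 0.0546 0.4000]  H_jac=[-0.8920 -0.4521]  S=[1.1169]  K=[-0.5351; -0.2055]  nu=[-0.5175]  x^+=[-2.3075, -1.2036]  P^+=[0.3226 -0.0682; -0.0682 0.3528]
step 2: x^-=[-2.5964, -1.2036]  P^-=[0.5601 0.0104; 0.0104 0.4628]  H_jac=[-0.9073 -0.4206]  S=[1.0309]  K=[-0.4972; -0.1980]  nu=[-1.6618]  x^+=[-1.7701, -0.8746]  P^+=[0.3053 -0.0911; -0.0911 0.4224]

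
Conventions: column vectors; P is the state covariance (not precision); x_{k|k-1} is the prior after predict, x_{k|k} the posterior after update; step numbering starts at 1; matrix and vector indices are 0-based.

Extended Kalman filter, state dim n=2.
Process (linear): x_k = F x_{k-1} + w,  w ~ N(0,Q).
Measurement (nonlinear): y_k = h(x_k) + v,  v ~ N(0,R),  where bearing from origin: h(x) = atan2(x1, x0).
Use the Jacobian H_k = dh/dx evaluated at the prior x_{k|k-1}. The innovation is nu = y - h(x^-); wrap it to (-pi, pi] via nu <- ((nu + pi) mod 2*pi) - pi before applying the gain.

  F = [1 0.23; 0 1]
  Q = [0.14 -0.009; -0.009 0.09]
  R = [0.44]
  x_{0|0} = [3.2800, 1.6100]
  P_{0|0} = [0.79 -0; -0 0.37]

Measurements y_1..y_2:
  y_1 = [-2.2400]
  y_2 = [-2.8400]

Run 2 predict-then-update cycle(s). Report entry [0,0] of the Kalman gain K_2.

step 1: x^-=[3.6503, 1.6100]  P^-=[0.9496 0.0761; 0.0761 0.4600]  H_jac=[-0.1012 0.2293]  S=[0.4704]  K=[-0.1671; 0.2079]  nu=[-2.6554]  x^+=[4.0940, 1.0579]  P^+=[0.9364 0.0924; 0.0924 0.4397]
step 2: x^-=[4.3373, 1.0579]  P^-=[1.1422 0.1846; 0.1846 0.5297]  H_jac=[-0.0531 0.2176]  S=[0.4640]  K=[-0.0441; 0.2273]  nu=[-3.0792]  x^+=[4.4731, 0.3581]  P^+=[1.1413 0.1892; 0.1892 0.5057]

K[0,0] = -0.0441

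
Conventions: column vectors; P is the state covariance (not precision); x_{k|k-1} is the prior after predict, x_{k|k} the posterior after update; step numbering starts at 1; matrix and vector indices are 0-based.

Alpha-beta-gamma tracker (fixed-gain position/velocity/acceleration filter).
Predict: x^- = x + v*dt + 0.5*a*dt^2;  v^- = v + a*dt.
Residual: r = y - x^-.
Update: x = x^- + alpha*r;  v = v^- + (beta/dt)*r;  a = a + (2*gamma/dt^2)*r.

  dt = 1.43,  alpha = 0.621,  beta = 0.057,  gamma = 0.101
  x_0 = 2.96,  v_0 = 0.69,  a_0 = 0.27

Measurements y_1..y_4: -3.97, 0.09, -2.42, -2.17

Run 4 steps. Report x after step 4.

x_post = -2.6907

step 1: x_pred=4.2228  r=-8.1928  x^+=-0.8649  v^+=0.7495  a^+=-0.5393
step 2: x_pred=-0.3445  r=0.4345  x^+=-0.0747  v^+=-0.0043  a^+=-0.4964
step 3: x_pred=-0.5884  r=-1.8316  x^+=-1.7258  v^+=-0.7872  a^+=-0.6773
step 4: x_pred=-3.5440  r=1.3740  x^+=-2.6907  v^+=-1.7010  a^+=-0.5416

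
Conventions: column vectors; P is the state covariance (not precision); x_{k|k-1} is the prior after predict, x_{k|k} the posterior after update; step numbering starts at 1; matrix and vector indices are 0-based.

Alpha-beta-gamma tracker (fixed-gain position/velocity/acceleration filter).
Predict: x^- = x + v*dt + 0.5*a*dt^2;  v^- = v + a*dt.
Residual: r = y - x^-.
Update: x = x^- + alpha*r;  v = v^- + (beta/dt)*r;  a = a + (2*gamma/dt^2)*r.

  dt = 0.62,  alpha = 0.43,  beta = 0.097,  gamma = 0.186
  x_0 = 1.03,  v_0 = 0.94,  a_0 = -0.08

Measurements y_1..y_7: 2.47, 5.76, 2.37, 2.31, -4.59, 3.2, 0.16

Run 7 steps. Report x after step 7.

step 1: x_pred=1.5974  r=0.8726  x^+=1.9726  v^+=1.0269  a^+=0.7644
step 2: x_pred=2.7562  r=3.0038  x^+=4.0479  v^+=1.9708  a^+=3.6713
step 3: x_pred=5.9754  r=-3.6054  x^+=4.4251  v^+=3.6829  a^+=0.1822
step 4: x_pred=6.7435  r=-4.4335  x^+=4.8371  v^+=3.1023  a^+=-4.1083
step 5: x_pred=5.9709  r=-10.5609  x^+=1.4297  v^+=-1.0971  a^+=-14.3285
step 6: x_pred=-2.0044  r=5.2044  x^+=0.2335  v^+=-9.1666  a^+=-9.2920
step 7: x_pred=-7.2357  r=7.3957  x^+=-4.0556  v^+=-13.7705  a^+=-2.1348

x_post = -4.0556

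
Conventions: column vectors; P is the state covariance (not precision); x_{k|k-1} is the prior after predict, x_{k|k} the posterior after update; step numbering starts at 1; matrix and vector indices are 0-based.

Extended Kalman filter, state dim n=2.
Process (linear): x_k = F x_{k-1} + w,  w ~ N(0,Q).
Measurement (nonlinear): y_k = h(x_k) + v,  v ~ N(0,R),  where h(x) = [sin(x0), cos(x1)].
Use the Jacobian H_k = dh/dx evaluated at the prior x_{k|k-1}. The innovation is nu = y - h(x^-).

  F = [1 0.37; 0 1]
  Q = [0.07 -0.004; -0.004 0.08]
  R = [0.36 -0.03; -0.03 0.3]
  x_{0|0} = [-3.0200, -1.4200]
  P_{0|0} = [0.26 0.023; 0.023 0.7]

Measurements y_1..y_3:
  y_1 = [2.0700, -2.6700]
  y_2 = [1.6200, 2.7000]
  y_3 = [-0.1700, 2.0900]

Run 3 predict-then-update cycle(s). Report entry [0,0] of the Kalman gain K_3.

step 1: x^-=[-3.5454, -1.4200]  P^-=[0.4429 0.2780; 0.2780 0.7800]  H_jac=[-0.9196 0.0000; 0.0000 0.9887]  S=[0.7345 -0.2827; -0.2827 1.0624]  K=[-0.5068 0.1238; -0.0765 0.7055]  nu=[1.6771, -2.8202]  x^+=[-4.7445, -3.5379]  P^+=[0.2024 0.0530; 0.0530 0.2164]
step 2: x^-=[-6.0536, -3.5379]  P^-=[0.3412 0.1290; 0.1290 0.2964]  H_jac=[0.9738 0.0000; 0.0000 -0.3860]  S=[0.6836 -0.0785; -0.0785 0.3442]  K=[0.4821 -0.0348; 0.1495 -0.2984]  nu=[1.3924, 3.6225]  x^+=[-5.5082, -4.4105]  P^+=[0.1793 0.0645; 0.0645 0.2435]
step 3: x^-=[-7.1401, -4.4105]  P^-=[0.3304 0.1506; 0.1506 0.3235]  H_jac=[0.6548 0.0000; 0.0000 -0.9548]  S=[0.5016 -0.1241; -0.1241 0.5949]  K=[0.3916 -0.1599; 0.0718 -0.5042]  nu=[0.5858, 2.3873]  x^+=[-7.2924, -5.5722]  P^+=[0.2226 0.0626; 0.0626 0.1607]

K[0,0] = 0.3916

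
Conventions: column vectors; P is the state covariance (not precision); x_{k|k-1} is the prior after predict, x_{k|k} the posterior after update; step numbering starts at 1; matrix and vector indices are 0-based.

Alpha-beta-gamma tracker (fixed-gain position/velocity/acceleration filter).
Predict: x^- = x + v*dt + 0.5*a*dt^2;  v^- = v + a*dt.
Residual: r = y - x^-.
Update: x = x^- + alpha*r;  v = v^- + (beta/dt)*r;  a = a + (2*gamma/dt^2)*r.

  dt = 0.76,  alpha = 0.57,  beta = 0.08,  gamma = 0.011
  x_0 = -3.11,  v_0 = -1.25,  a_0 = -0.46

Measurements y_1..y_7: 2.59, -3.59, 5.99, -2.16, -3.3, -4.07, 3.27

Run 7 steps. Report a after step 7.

step 1: x_pred=-4.1928  r=6.7828  x^+=-0.3266  v^+=-0.8856  a^+=-0.2017
step 2: x_pred=-1.0579  r=-2.5321  x^+=-2.5012  v^+=-1.3054  a^+=-0.2981
step 3: x_pred=-3.5794  r=9.5694  x^+=1.8752  v^+=-0.5246  a^+=0.0664
step 4: x_pred=1.4956  r=-3.6556  x^+=-0.5881  v^+=-0.8590  a^+=-0.0728
step 5: x_pred=-1.2620  r=-2.0380  x^+=-2.4236  v^+=-1.1289  a^+=-0.1505
step 6: x_pred=-3.3251  r=-0.7449  x^+=-3.7497  v^+=-1.3217  a^+=-0.1788
step 7: x_pred=-4.8058  r=8.0758  x^+=-0.2026  v^+=-0.6075  a^+=0.1288

a_post = 0.1288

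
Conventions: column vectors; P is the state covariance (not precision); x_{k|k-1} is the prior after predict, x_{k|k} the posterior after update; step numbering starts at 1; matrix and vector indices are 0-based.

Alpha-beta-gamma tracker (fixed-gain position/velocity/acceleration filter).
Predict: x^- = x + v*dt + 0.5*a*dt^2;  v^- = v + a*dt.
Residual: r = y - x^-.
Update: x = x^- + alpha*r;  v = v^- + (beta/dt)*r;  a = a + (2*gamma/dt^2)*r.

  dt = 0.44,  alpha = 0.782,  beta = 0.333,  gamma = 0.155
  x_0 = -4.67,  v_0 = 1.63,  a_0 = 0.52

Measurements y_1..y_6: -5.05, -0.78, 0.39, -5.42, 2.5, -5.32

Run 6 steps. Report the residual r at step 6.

resid = -7.3883

step 1: x_pred=-3.9025  r=-1.1475  x^+=-4.7998  v^+=0.9903  a^+=-1.3175
step 2: x_pred=-4.4916  r=3.7116  x^+=-1.5891  v^+=3.2197  a^+=4.6257
step 3: x_pred=0.2753  r=0.1147  x^+=0.3650  v^+=5.3418  a^+=4.8094
step 4: x_pred=3.1809  r=-8.6009  x^+=-3.5450  v^+=0.9486  a^+=-8.9627
step 5: x_pred=-3.9952  r=6.4952  x^+=1.0840  v^+=1.9207  a^+=1.4376
step 6: x_pred=2.0683  r=-7.3883  x^+=-3.7093  v^+=-3.0384  a^+=-10.3928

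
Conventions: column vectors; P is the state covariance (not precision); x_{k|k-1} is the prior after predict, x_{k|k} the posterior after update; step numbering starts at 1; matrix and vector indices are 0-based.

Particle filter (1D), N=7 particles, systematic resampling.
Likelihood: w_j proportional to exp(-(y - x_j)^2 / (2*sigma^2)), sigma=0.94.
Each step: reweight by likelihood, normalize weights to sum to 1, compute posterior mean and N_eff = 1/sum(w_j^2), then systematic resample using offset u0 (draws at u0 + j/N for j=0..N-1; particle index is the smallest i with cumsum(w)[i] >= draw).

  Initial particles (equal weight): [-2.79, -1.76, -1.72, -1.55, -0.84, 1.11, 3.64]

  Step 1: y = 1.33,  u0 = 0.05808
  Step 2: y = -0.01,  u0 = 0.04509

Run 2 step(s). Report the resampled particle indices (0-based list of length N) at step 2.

resampled_idx = [0, 1, 2, 3, 4, 5, 6]

step 1: w=[0.0001, 0.0041, 0.0047, 0.0082, 0.0627, 0.8763, 0.0440]  mean=1.0520  Neff=1.2922  idx=[4, 5, 5, 5, 5, 5, 5]
step 2: w=[0.1867, 0.1356, 0.1356, 0.1356, 0.1356, 0.1356, 0.1356]  mean=0.7460  Neff=6.8919  idx=[0, 1, 2, 3, 4, 5, 6]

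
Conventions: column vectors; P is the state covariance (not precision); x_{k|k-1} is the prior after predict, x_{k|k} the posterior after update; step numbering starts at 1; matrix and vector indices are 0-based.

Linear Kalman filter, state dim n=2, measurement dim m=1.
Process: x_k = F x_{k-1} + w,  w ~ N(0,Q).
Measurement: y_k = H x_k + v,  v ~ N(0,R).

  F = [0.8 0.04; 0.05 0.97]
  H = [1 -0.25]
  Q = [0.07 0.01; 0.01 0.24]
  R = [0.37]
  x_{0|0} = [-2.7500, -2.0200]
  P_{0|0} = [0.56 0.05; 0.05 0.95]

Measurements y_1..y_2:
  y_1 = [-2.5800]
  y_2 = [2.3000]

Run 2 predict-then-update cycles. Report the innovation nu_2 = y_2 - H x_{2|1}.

step 1: x^-=[-2.2808, -2.0969]  P^-=[0.4331 0.1082; 0.1082 1.1401]  S=[0.8203]  K=[0.4950; -0.2156]  nu=[-0.8234]  x^+=[-2.6884, -1.9194]  P^+=[0.2321 0.1957; 0.1957 1.1020]
step 2: x^-=[-2.2275, -1.9962]  P^-=[0.2328 0.2143; 0.2143 1.2964]  S=[0.5767]  K=[0.3108; -0.1904]  nu=[4.0285]  x^+=[-0.9754, -2.7632]  P^+=[0.1771 0.2484; 0.2484 1.2755]

innov = [4.0285]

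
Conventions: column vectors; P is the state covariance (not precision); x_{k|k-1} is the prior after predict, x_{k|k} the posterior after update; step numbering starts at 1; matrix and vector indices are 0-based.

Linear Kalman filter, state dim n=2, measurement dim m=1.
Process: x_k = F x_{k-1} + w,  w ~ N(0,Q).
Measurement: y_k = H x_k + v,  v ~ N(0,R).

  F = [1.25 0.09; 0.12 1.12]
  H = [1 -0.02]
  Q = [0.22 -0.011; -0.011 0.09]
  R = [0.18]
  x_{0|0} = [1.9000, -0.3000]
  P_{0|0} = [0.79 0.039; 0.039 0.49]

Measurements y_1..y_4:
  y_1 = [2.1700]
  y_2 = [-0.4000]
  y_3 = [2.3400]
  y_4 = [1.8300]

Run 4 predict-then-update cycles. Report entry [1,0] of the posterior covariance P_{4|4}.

P_post[1,0] = 0.0913

step 1: x^-=[2.3480, -0.1080]  P^-=[1.4671 0.2119; 0.2119 0.7265]  S=[1.6389]  K=[0.8926; 0.1204]  nu=[-0.1802]  x^+=[2.1872, -0.1297]  P^+=[0.1614 0.0357; 0.0357 0.7027]
step 2: x^-=[2.7223, 0.1172]  P^-=[0.4859 0.1345; 0.1345 0.9835]  S=[0.6609]  K=[0.7311; 0.1737]  nu=[-3.1200]  x^+=[0.4412, -0.4247]  P^+=[0.1326 0.0505; 0.0505 0.9635]
step 3: x^-=[0.5133, -0.4227]  P^-=[0.4464 0.1773; 0.1773 1.3141]  S=[0.6198]  K=[0.7145; 0.2437]  nu=[1.8182]  x^+=[1.8124, 0.0203]  P^+=[0.1300 0.0694; 0.0694 1.2773]
step 4: x^-=[2.2673, 0.2403]  P^-=[0.4491 0.2352; 0.2352 1.7128]  S=[0.6204]  K=[0.7163; 0.3239]  nu=[-0.4325]  x^+=[1.9575, 0.1002]  P^+=[0.1308 0.0913; 0.0913 1.6477]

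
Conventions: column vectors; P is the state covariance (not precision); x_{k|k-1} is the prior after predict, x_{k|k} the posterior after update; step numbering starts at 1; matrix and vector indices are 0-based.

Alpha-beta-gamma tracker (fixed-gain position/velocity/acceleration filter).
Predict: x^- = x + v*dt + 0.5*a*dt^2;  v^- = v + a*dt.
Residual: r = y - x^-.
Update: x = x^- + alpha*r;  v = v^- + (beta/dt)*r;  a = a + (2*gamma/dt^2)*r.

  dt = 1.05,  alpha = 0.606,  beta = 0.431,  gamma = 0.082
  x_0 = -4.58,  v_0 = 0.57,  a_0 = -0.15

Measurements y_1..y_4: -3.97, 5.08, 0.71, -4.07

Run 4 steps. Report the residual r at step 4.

resid = -10.0882

step 1: x_pred=-4.0642  r=0.0942  x^+=-4.0071  v^+=0.4512  a^+=-0.1360
step 2: x_pred=-3.6084  r=8.6884  x^+=1.6568  v^+=3.8747  a^+=1.1564
step 3: x_pred=6.3627  r=-5.6527  x^+=2.9372  v^+=2.7687  a^+=0.3156
step 4: x_pred=6.0182  r=-10.0882  x^+=-0.0952  v^+=-1.0410  a^+=-1.1851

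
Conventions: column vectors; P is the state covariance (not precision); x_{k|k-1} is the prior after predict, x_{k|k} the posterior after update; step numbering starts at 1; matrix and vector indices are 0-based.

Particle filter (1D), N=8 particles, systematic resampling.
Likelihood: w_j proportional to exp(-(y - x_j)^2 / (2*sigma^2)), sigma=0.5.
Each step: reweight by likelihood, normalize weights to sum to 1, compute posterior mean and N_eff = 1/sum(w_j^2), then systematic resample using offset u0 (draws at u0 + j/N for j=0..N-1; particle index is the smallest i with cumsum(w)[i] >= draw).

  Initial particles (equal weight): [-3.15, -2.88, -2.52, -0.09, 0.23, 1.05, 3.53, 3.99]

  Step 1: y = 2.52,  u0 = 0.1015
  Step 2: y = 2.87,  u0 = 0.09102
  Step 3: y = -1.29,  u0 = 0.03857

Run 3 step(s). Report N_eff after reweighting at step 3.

step 1: w=[0.0000, 0.0000, 0.0000, 0.0000, 0.0002, 0.0848, 0.8302, 0.0848]  mean=3.3581  Neff=1.4211  idx=[6, 6, 6, 6, 6, 6, 6, 7]
step 2: w=[0.1390, 0.1390, 0.1390, 0.1390, 0.1390, 0.1390, 0.1390, 0.0270]  mean=3.5424  Neff=7.3546  idx=[0, 1, 2, 3, 4, 5, 6, 6]
step 3: w=[0.1250, 0.1250, 0.1250, 0.1250, 0.1250, 0.1250, 0.1250, 0.1250]  mean=3.5300  Neff=8.0000  idx=[0, 1, 2, 3, 4, 5, 6, 7]

N_eff = 8.0000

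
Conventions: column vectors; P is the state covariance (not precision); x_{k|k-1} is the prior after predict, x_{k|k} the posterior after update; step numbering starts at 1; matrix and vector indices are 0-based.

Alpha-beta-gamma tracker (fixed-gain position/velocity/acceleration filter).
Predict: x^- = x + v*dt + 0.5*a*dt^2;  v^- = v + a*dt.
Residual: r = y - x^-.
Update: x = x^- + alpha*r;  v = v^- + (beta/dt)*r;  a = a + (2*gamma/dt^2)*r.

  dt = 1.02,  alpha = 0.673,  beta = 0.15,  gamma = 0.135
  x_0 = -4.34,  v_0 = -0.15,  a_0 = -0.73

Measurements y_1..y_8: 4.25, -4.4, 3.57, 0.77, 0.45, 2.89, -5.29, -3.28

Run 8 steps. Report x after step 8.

step 1: x_pred=-4.8727  r=9.1227  x^+=1.2669  v^+=0.4470  a^+=1.6375
step 2: x_pred=2.5746  r=-6.9746  x^+=-2.1193  v^+=1.0915  a^+=-0.1725
step 3: x_pred=-1.0957  r=4.6657  x^+=2.0443  v^+=1.6017  a^+=1.0383
step 4: x_pred=4.2182  r=-3.4482  x^+=1.8976  v^+=2.1537  a^+=0.1434
step 5: x_pred=4.1689  r=-3.7189  x^+=1.6661  v^+=1.7531  a^+=-0.8217
step 6: x_pred=3.0268  r=-0.1368  x^+=2.9347  v^+=0.8948  a^+=-0.8572
step 7: x_pred=3.4016  r=-8.6916  x^+=-2.4479  v^+=-1.2576  a^+=-3.1128
step 8: x_pred=-5.3499  r=2.0699  x^+=-3.9569  v^+=-4.1283  a^+=-2.5756

x_post = -3.9569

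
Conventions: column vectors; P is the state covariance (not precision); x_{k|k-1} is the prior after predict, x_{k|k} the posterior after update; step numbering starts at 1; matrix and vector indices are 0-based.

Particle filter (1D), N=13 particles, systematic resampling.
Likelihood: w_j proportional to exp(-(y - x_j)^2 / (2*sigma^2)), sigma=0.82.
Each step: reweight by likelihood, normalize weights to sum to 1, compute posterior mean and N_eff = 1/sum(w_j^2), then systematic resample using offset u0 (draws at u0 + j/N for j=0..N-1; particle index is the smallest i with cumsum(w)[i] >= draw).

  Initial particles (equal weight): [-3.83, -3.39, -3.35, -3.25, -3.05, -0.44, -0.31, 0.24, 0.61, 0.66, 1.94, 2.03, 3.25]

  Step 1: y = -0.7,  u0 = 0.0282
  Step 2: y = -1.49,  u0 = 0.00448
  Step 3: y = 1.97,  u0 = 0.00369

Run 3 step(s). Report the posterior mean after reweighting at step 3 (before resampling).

step 1: w=[0.0002, 0.0016, 0.0018, 0.0027, 0.0056, 0.3236, 0.3039, 0.1764, 0.0950, 0.0860, 0.0019, 0.0013, 0.0000]  mean=-0.1114  Neff=4.0880  idx=[5, 5, 5, 5, 6, 6, 6, 6, 7, 7, 7, 8, 9]
step 2: w=[0.1232, 0.1232, 0.1232, 0.1232, 0.0993, 0.0993, 0.0993, 0.0993, 0.0302, 0.0302, 0.0302, 0.0105, 0.0090]  mean=-0.3058  Neff=9.7037  idx=[0, 0, 1, 1, 2, 3, 3, 4, 5, 6, 6, 7, 9]
step 3: w=[0.0435, 0.0435, 0.0435, 0.0435, 0.0435, 0.0435, 0.0435, 0.0685, 0.0685, 0.0685, 0.0685, 0.0685, 0.3530]  mean=-0.1554  Neff=6.1989  idx=[0, 1, 3, 5, 7, 8, 9, 10, 11, 12, 12, 12, 12]

post_mean = -0.1554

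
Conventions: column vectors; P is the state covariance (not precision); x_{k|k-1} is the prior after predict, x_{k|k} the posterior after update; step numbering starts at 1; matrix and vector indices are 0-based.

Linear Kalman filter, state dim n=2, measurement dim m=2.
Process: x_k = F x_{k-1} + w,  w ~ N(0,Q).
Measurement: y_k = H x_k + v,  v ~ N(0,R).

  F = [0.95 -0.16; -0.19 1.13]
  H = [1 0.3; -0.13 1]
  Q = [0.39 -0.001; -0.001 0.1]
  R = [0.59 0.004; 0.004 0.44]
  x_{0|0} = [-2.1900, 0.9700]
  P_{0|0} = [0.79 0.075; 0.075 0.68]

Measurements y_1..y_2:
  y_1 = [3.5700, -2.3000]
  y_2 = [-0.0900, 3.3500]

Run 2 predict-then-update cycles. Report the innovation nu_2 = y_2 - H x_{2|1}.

step 1: x^-=[-2.2357, 1.5122]  P^-=[1.0976 -0.1837; -0.1837 0.9646]  S=[1.6641 -0.0259; -0.0259 1.4709]  K=[0.6231 -0.2110; 0.0739 0.6733]  nu=[5.3520, -4.1028]  x^+=[1.9649, -0.8545]  P^+=[0.3791 -0.0410; -0.0410 0.2912]
step 2: x^-=[2.0034, -1.3390]  P^-=[0.7521 -0.1674; -0.1674 0.5032]  S=[1.2869 -0.1037; -0.1037 0.9994]  K=[0.5284 -0.2105; 0.0298 0.5283]  nu=[-1.6917, 4.9494]  x^+=[0.0676, 1.2256]  P^+=[0.3254 -0.0482; -0.0482 0.2263]

innov = [-1.6917, 4.9494]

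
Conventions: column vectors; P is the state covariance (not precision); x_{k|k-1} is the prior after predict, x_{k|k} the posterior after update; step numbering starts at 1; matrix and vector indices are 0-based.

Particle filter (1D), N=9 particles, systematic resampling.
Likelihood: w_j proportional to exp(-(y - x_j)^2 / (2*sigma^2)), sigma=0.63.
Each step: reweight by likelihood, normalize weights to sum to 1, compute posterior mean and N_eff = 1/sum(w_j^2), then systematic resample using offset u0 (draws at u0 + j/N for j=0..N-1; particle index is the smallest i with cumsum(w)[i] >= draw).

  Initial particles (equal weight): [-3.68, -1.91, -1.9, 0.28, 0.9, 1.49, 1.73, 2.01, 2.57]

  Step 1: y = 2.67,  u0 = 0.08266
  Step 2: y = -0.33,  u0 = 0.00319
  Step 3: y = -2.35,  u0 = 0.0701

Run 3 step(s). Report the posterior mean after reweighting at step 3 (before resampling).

post_mean = 1.4961

step 1: w=[0.0000, 0.0000, 0.0000, 0.0004, 0.0093, 0.0829, 0.1574, 0.2768, 0.4732]  mean=2.1769  Neff=3.0094  idx=[5, 6, 7, 7, 8, 8, 8, 8, 8]
step 2: w=[0.6903, 0.2136, 0.0452, 0.0452, 0.0011, 0.0011, 0.0011, 0.0011, 0.0011]  mean=1.5944  Neff=1.9002  idx=[0, 0, 0, 0, 0, 0, 0, 1, 1]
step 3: w=[0.1392, 0.1392, 0.1392, 0.1392, 0.1392, 0.1392, 0.1392, 0.0127, 0.0127]  mean=1.4961  Neff=7.3521  idx=[0, 1, 2, 2, 3, 4, 5, 6, 6]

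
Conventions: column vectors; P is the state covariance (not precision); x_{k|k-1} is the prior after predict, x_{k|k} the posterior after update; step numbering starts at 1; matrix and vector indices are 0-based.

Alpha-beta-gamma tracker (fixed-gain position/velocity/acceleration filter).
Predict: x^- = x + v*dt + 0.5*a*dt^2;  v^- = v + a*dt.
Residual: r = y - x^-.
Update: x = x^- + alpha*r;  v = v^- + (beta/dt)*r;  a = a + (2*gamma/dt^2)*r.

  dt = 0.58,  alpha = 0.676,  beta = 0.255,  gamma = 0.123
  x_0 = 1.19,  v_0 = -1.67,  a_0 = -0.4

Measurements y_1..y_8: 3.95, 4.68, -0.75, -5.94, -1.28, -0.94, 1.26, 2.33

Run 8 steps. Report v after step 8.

step 1: x_pred=0.1541  r=3.7959  x^+=2.7201  v^+=-0.2331  a^+=2.3758
step 2: x_pred=2.9845  r=1.6955  x^+=4.1307  v^+=1.8903  a^+=3.6157
step 3: x_pred=5.8352  r=-6.5852  x^+=1.3836  v^+=1.0922  a^+=-1.1999
step 4: x_pred=1.8152  r=-7.7552  x^+=-3.4273  v^+=-3.0134  a^+=-6.8711
step 5: x_pred=-6.3308  r=5.0508  x^+=-2.9165  v^+=-4.7780  a^+=-3.1776
step 6: x_pred=-6.2222  r=5.2822  x^+=-2.6514  v^+=-4.2987  a^+=0.6851
step 7: x_pred=-5.0294  r=6.2894  x^+=-0.7778  v^+=-1.1361  a^+=5.2844
step 8: x_pred=-0.5479  r=2.8779  x^+=1.3976  v^+=3.1941  a^+=7.3889

v_post = 3.1941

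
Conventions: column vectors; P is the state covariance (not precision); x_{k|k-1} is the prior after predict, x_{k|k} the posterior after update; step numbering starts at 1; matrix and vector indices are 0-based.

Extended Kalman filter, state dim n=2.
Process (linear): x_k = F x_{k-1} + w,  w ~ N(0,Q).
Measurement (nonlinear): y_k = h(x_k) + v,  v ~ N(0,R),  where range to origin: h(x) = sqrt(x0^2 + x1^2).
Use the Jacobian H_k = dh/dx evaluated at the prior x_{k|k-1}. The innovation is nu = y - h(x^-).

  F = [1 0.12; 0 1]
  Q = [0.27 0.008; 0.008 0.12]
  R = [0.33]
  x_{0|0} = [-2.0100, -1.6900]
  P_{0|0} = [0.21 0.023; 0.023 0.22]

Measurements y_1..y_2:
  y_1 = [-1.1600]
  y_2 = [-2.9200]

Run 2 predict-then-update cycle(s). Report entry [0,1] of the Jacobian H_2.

H_jac[0,1] = -0.8988

step 1: x^-=[-2.2128, -1.6900]  P^-=[0.4887 0.0574; 0.0574 0.3400]  H_jac=[-0.7947 -0.6070]  S=[0.8193]  K=[-0.5166; -0.3076]  nu=[-3.9443]  x^+=[-0.1753, -0.4768]  P^+=[0.2701 -0.0728; -0.0728 0.2625]
step 2: x^-=[-0.2325, -0.4768]  P^-=[0.5264 -0.0333; -0.0333 0.3825]  H_jac=[-0.4383 -0.8988]  S=[0.7139]  K=[-0.2813; -0.4611]  nu=[-3.4505]  x^+=[0.7380, 1.1143]  P^+=[0.4699 -0.1259; -0.1259 0.2307]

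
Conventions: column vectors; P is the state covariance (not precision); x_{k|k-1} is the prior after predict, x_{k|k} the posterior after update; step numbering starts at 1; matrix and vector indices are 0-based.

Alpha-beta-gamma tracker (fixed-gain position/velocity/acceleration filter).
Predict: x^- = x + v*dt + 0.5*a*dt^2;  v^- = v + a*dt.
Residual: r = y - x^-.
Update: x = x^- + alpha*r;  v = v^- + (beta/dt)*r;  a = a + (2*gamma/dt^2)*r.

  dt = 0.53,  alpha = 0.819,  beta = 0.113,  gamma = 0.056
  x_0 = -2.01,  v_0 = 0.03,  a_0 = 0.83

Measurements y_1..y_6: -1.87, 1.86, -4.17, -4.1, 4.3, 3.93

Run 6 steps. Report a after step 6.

step 1: x_pred=-1.8775  r=0.0075  x^+=-1.8714  v^+=0.4715  a^+=0.8330
step 2: x_pred=-1.5045  r=3.3645  x^+=1.2510  v^+=1.6303  a^+=2.1745
step 3: x_pred=2.4205  r=-6.5905  x^+=-2.9771  v^+=1.3777  a^+=-0.4533
step 4: x_pred=-2.3106  r=-1.7894  x^+=-3.7761  v^+=0.7559  a^+=-1.1667
step 5: x_pred=-3.5394  r=7.8394  x^+=2.8811  v^+=1.8089  a^+=1.9590
step 6: x_pred=4.1150  r=-0.1850  x^+=3.9635  v^+=2.8078  a^+=1.8852

a_post = 1.8852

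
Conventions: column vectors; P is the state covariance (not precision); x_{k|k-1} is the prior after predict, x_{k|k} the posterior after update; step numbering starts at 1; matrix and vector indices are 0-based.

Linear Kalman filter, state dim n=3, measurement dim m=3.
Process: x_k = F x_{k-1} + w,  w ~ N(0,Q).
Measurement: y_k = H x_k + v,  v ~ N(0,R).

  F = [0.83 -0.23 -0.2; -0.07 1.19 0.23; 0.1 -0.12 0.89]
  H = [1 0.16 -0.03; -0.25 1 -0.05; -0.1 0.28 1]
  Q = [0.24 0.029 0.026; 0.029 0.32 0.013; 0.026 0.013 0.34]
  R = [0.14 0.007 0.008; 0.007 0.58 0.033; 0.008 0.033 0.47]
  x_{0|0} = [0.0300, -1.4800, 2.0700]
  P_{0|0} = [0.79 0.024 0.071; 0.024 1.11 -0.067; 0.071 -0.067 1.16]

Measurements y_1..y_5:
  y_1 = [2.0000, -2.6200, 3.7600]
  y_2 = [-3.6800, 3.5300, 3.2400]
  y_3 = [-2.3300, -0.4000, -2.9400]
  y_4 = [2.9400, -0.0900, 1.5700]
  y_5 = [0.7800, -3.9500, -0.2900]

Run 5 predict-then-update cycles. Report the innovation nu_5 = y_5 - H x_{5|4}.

innov = [-0.2948, -4.2217, -0.8420]

step 1: x^-=[-0.0487, -1.2872, 2.0229]  P^-=[0.8505 -0.3159 -0.0241; -0.3159 1.9141 0.0176; -0.0241 0.0176 1.3091]  S=[0.9408 -0.2003 -0.1355; -0.2003 2.7062 0.6017; -0.1355 0.6017 1.9700]  K=[0.8222 -0.1333 -0.0030; 0.1566 0.7288 0.0852; 0.0022 -0.1759 0.7221]  nu=[2.3153, -1.2438, 2.0926]  x^+=[2.0144, -1.6529, 3.7577]  P^+=[0.1213 -0.0401 0.0241; -0.0401 0.4139 -0.0546; 0.0241 -0.0546 0.3513]
step 2: x^-=[1.3005, -1.2437, 3.7442]  P^-=[0.3618 -0.1270 0.0171; -0.1270 0.9013 -0.0374; 0.0171 -0.0374 0.6423]  S=[0.4842 -0.0595 -0.0291; -0.0595 1.5732 0.2428; -0.0291 0.2428 1.1694]  K=[0.6902 -0.1117 -0.0064; 0.1146 0.5869 0.0757; 0.0007 -0.1344 0.5668]  nu=[-4.6692, 5.2860, -0.0259]  x^+=[-2.5121, 1.3219, 3.0160]  P^+=[0.1018 -0.0338 0.0185; -0.0338 0.3332 -0.0408; 0.0185 -0.0408 0.2753]
step 3: x^-=[-2.9923, 2.4426, 2.2743]  P^-=[0.3417 -0.0990 0.0195; -0.0990 0.7896 -0.0261; 0.0195 -0.0261 0.5767]  S=[0.4699 -0.0461 -0.0187; -0.0461 1.4450 0.2201; -0.0187 0.2201 1.0990]  K=[0.6817 -0.1057 -0.0059; 0.1175 0.5565 0.0770; 0.0051 -0.1237 0.5411]  nu=[0.3397, -3.4770, -6.1975]  x^+=[-2.3569, 0.0706, -0.6477]  P^+=[0.1001 -0.0308 0.0178; -0.0308 0.3166 -0.0363; 0.0178 -0.0363 0.2622]
step 4: x^-=[-1.8430, 0.1000, -0.8206]  P^-=[0.3387 -0.0922 0.0195; -0.0922 0.7674 -0.0213; 0.0195 -0.0213 0.5649]  S=[0.4684 -0.0426 -0.0164; -0.0426 1.4188 0.2180; -0.0164 0.2180 1.0878]  K=[0.6807 -0.1041 -0.0058; 0.1193 0.5495 0.0781; 0.0061 -0.1206 0.5363]  nu=[4.7423, -0.6918, 2.1783]  x^+=[1.4446, 0.4559, 0.4599]  P^+=[0.0998 -0.0299 0.0177; -0.0299 0.3129 -0.0348; 0.0177 -0.0348 0.2596]
step 5: x^-=[1.0022, 0.5472, 0.4990]  P^-=[0.3381 -0.0907 0.0194; -0.0907 0.7627 -0.0196; 0.0194 -0.0196 0.5625]  S=[0.4681 -0.0418 -0.0160; -0.0418 1.4130 0.2182; -0.0160 0.2182 1.0859]  K=[0.6805 -0.1037 -0.0058; 0.1198 0.5479 0.0786; 0.0062 -0.1197 0.5353]  nu=[-0.2948, -4.2217, -0.8420]  x^+=[1.2441, -1.8674, 0.5518]  P^+=[0.0998 -0.0297 0.0176; -0.0297 0.3121 -0.0344; 0.0176 -0.0344 0.2591]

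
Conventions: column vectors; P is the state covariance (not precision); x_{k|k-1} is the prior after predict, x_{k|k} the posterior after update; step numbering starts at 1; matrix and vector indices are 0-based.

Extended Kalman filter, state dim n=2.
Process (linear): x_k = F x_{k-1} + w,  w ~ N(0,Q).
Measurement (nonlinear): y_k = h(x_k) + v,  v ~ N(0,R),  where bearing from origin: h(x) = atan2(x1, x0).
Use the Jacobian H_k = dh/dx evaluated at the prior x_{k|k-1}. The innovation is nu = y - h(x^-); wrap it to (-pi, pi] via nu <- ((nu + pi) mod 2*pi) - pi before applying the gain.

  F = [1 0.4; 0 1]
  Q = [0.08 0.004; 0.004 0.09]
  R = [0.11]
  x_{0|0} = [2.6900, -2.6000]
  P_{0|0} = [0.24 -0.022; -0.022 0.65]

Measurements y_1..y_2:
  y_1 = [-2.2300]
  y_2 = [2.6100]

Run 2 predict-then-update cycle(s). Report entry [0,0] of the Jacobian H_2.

H_jac[0,0] = 0.2439

step 1: x^-=[1.6500, -2.6000]  P^-=[0.4064 0.2420; 0.2420 0.7400]  H_jac=[0.2742 0.1740]  S=[0.1861]  K=[0.8253; 1.0487]  nu=[-1.2247]  x^+=[0.6393, -3.8844]  P^+=[0.2797 0.0810; 0.0810 0.5354]
step 2: x^-=[-0.9144, -3.8844]  P^-=[0.5101 0.2991; 0.2991 0.6254]  H_jac=[0.2439 -0.0574]  S=[0.1340]  K=[0.8002; 0.2764]  nu=[-1.8712]  x^+=[-2.4118, -4.4017]  P^+=[0.4243 0.2695; 0.2695 0.6151]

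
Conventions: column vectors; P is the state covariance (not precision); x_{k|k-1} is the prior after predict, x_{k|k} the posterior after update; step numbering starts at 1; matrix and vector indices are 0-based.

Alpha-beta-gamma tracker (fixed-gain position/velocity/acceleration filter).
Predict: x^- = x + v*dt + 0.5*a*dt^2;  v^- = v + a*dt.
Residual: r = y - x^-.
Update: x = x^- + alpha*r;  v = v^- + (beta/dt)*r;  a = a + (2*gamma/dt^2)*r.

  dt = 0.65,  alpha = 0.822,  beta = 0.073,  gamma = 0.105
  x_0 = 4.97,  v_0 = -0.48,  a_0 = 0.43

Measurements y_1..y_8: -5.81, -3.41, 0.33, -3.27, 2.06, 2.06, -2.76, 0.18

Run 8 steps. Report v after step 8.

step 1: x_pred=4.7488  r=-10.5588  x^+=-3.9305  v^+=-1.3863  a^+=-4.8182
step 2: x_pred=-5.8495  r=2.4395  x^+=-3.8442  v^+=-4.2442  a^+=-3.6057
step 3: x_pred=-7.3646  r=7.6946  x^+=-1.0396  v^+=-5.7237  a^+=0.2189
step 4: x_pred=-4.7138  r=1.4438  x^+=-3.5270  v^+=-5.4193  a^+=0.9365
step 5: x_pred=-6.8517  r=8.9117  x^+=0.4737  v^+=-3.8097  a^+=5.3660
step 6: x_pred=-0.8690  r=2.9290  x^+=1.5386  v^+=0.0072  a^+=6.8218
step 7: x_pred=2.9844  r=-5.7444  x^+=-1.7375  v^+=3.7962  a^+=3.9666
step 8: x_pred=1.5680  r=-1.3880  x^+=0.4271  v^+=6.2186  a^+=3.2767

v_post = 6.2186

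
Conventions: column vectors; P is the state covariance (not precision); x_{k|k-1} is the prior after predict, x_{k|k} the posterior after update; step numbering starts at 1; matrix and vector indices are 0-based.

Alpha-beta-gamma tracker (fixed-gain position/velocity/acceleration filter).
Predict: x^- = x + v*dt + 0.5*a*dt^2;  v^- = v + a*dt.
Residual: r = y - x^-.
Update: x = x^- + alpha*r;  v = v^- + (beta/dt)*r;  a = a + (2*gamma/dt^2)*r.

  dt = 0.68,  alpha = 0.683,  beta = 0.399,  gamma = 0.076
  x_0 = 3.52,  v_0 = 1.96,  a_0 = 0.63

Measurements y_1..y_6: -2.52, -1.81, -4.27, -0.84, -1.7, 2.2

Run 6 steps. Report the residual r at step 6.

resid = 4.2241

step 1: x_pred=4.9985  r=-7.5185  x^+=-0.1366  v^+=-2.0232  a^+=-1.8415
step 2: x_pred=-1.9381  r=0.1281  x^+=-1.8506  v^+=-3.2002  a^+=-1.7993
step 3: x_pred=-4.4427  r=0.1727  x^+=-4.3248  v^+=-4.3224  a^+=-1.7426
step 4: x_pred=-7.6668  r=6.8268  x^+=-3.0041  v^+=-1.5015  a^+=0.5016
step 5: x_pred=-3.9092  r=2.2092  x^+=-2.4003  v^+=0.1358  a^+=1.2278
step 6: x_pred=-2.0241  r=4.2241  x^+=0.8610  v^+=3.4492  a^+=2.6163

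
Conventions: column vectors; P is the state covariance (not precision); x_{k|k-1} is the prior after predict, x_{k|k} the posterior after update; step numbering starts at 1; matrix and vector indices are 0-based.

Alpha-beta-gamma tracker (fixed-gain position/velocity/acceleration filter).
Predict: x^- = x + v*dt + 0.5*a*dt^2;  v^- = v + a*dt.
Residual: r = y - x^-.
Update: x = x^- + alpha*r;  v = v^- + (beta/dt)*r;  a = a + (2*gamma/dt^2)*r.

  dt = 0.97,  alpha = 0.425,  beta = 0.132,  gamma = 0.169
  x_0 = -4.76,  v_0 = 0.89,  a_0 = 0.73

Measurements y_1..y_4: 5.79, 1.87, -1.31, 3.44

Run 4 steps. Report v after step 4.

step 1: x_pred=-3.5533  r=9.3433  x^+=0.4176  v^+=2.8696  a^+=4.0864
step 2: x_pred=5.1235  r=-3.2535  x^+=3.7408  v^+=6.3906  a^+=2.9176
step 3: x_pred=11.3123  r=-12.6223  x^+=5.9478  v^+=7.5030  a^+=-1.6167
step 4: x_pred=12.4652  r=-9.0252  x^+=8.6295  v^+=4.7067  a^+=-4.8588

v_post = 4.7067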